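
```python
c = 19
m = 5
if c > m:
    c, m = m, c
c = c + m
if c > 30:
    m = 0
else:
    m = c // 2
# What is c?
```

Answer: 24

Derivation:
Trace (tracking c):
c = 19  # -> c = 19
m = 5  # -> m = 5
if c > m:  # condition is True
    c, m = (m, c)  # -> c = 5, m = 19
c = c + m  # -> c = 24
if c > 30:  # condition is False
else:
    m = c // 2  # -> m = 12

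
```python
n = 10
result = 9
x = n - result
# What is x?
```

Answer: 1

Derivation:
Trace (tracking x):
n = 10  # -> n = 10
result = 9  # -> result = 9
x = n - result  # -> x = 1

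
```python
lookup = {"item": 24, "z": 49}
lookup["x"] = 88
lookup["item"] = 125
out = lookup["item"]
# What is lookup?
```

Trace (tracking lookup):
lookup = {'item': 24, 'z': 49}  # -> lookup = {'item': 24, 'z': 49}
lookup['x'] = 88  # -> lookup = {'item': 24, 'z': 49, 'x': 88}
lookup['item'] = 125  # -> lookup = {'item': 125, 'z': 49, 'x': 88}
out = lookup['item']  # -> out = 125

Answer: {'item': 125, 'z': 49, 'x': 88}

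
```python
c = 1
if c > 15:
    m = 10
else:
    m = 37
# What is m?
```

Answer: 37

Derivation:
Trace (tracking m):
c = 1  # -> c = 1
if c > 15:  # condition is False
else:
    m = 37  # -> m = 37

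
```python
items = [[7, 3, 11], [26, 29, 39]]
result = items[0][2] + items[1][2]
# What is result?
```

Answer: 50

Derivation:
Trace (tracking result):
items = [[7, 3, 11], [26, 29, 39]]  # -> items = [[7, 3, 11], [26, 29, 39]]
result = items[0][2] + items[1][2]  # -> result = 50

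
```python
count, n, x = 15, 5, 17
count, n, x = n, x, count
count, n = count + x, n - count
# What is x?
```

Answer: 15

Derivation:
Trace (tracking x):
count, n, x = (15, 5, 17)  # -> count = 15, n = 5, x = 17
count, n, x = (n, x, count)  # -> count = 5, n = 17, x = 15
count, n = (count + x, n - count)  # -> count = 20, n = 12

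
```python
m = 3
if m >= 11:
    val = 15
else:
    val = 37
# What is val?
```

Trace (tracking val):
m = 3  # -> m = 3
if m >= 11:  # condition is False
else:
    val = 37  # -> val = 37

Answer: 37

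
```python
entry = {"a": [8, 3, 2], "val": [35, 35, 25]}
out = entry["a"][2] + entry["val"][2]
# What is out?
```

Answer: 27

Derivation:
Trace (tracking out):
entry = {'a': [8, 3, 2], 'val': [35, 35, 25]}  # -> entry = {'a': [8, 3, 2], 'val': [35, 35, 25]}
out = entry['a'][2] + entry['val'][2]  # -> out = 27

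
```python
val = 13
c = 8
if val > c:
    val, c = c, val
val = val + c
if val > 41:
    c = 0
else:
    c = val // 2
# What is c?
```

Answer: 10

Derivation:
Trace (tracking c):
val = 13  # -> val = 13
c = 8  # -> c = 8
if val > c:  # condition is True
    val, c = (c, val)  # -> val = 8, c = 13
val = val + c  # -> val = 21
if val > 41:  # condition is False
else:
    c = val // 2  # -> c = 10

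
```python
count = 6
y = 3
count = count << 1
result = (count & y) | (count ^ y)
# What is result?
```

Trace (tracking result):
count = 6  # -> count = 6
y = 3  # -> y = 3
count = count << 1  # -> count = 12
result = count & y | count ^ y  # -> result = 15

Answer: 15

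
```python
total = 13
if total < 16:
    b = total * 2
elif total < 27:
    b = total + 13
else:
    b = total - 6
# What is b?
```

Trace (tracking b):
total = 13  # -> total = 13
if total < 16:  # condition is True
    b = total * 2  # -> b = 26

Answer: 26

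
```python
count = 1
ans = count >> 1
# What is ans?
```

Answer: 0

Derivation:
Trace (tracking ans):
count = 1  # -> count = 1
ans = count >> 1  # -> ans = 0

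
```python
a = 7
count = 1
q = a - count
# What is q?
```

Answer: 6

Derivation:
Trace (tracking q):
a = 7  # -> a = 7
count = 1  # -> count = 1
q = a - count  # -> q = 6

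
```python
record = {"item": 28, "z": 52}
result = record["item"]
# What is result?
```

Trace (tracking result):
record = {'item': 28, 'z': 52}  # -> record = {'item': 28, 'z': 52}
result = record['item']  # -> result = 28

Answer: 28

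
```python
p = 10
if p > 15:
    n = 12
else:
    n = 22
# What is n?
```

Trace (tracking n):
p = 10  # -> p = 10
if p > 15:  # condition is False
else:
    n = 22  # -> n = 22

Answer: 22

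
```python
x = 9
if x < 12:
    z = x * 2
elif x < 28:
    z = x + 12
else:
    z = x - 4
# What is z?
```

Answer: 18

Derivation:
Trace (tracking z):
x = 9  # -> x = 9
if x < 12:  # condition is True
    z = x * 2  # -> z = 18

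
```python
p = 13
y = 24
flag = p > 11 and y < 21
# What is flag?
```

Answer: False

Derivation:
Trace (tracking flag):
p = 13  # -> p = 13
y = 24  # -> y = 24
flag = p > 11 and y < 21  # -> flag = False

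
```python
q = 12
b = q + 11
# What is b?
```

Answer: 23

Derivation:
Trace (tracking b):
q = 12  # -> q = 12
b = q + 11  # -> b = 23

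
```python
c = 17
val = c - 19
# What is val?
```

Trace (tracking val):
c = 17  # -> c = 17
val = c - 19  # -> val = -2

Answer: -2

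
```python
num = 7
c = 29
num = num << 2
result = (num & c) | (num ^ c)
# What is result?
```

Answer: 29

Derivation:
Trace (tracking result):
num = 7  # -> num = 7
c = 29  # -> c = 29
num = num << 2  # -> num = 28
result = num & c | num ^ c  # -> result = 29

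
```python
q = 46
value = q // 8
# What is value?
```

Answer: 5

Derivation:
Trace (tracking value):
q = 46  # -> q = 46
value = q // 8  # -> value = 5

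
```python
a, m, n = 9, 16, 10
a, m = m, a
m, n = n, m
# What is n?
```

Answer: 9

Derivation:
Trace (tracking n):
a, m, n = (9, 16, 10)  # -> a = 9, m = 16, n = 10
a, m = (m, a)  # -> a = 16, m = 9
m, n = (n, m)  # -> m = 10, n = 9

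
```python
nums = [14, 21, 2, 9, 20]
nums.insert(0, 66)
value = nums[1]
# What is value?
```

Trace (tracking value):
nums = [14, 21, 2, 9, 20]  # -> nums = [14, 21, 2, 9, 20]
nums.insert(0, 66)  # -> nums = [66, 14, 21, 2, 9, 20]
value = nums[1]  # -> value = 14

Answer: 14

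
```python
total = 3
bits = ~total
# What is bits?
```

Answer: -4

Derivation:
Trace (tracking bits):
total = 3  # -> total = 3
bits = ~total  # -> bits = -4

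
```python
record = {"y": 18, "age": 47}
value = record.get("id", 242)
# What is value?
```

Answer: 242

Derivation:
Trace (tracking value):
record = {'y': 18, 'age': 47}  # -> record = {'y': 18, 'age': 47}
value = record.get('id', 242)  # -> value = 242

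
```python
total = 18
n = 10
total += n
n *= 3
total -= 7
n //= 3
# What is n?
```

Trace (tracking n):
total = 18  # -> total = 18
n = 10  # -> n = 10
total += n  # -> total = 28
n *= 3  # -> n = 30
total -= 7  # -> total = 21
n //= 3  # -> n = 10

Answer: 10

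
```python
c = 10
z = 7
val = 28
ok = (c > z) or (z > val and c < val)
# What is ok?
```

Answer: True

Derivation:
Trace (tracking ok):
c = 10  # -> c = 10
z = 7  # -> z = 7
val = 28  # -> val = 28
ok = c > z or (z > val and c < val)  # -> ok = True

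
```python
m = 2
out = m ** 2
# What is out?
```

Answer: 4

Derivation:
Trace (tracking out):
m = 2  # -> m = 2
out = m ** 2  # -> out = 4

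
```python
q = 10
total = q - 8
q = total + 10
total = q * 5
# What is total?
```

Answer: 60

Derivation:
Trace (tracking total):
q = 10  # -> q = 10
total = q - 8  # -> total = 2
q = total + 10  # -> q = 12
total = q * 5  # -> total = 60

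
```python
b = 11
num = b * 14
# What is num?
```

Answer: 154

Derivation:
Trace (tracking num):
b = 11  # -> b = 11
num = b * 14  # -> num = 154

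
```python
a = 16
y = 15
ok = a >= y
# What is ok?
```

Answer: True

Derivation:
Trace (tracking ok):
a = 16  # -> a = 16
y = 15  # -> y = 15
ok = a >= y  # -> ok = True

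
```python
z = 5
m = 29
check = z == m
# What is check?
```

Answer: False

Derivation:
Trace (tracking check):
z = 5  # -> z = 5
m = 29  # -> m = 29
check = z == m  # -> check = False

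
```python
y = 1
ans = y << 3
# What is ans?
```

Trace (tracking ans):
y = 1  # -> y = 1
ans = y << 3  # -> ans = 8

Answer: 8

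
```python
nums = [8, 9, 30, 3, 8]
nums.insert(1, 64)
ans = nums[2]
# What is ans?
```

Trace (tracking ans):
nums = [8, 9, 30, 3, 8]  # -> nums = [8, 9, 30, 3, 8]
nums.insert(1, 64)  # -> nums = [8, 64, 9, 30, 3, 8]
ans = nums[2]  # -> ans = 9

Answer: 9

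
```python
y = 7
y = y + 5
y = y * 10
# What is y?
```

Answer: 120

Derivation:
Trace (tracking y):
y = 7  # -> y = 7
y = y + 5  # -> y = 12
y = y * 10  # -> y = 120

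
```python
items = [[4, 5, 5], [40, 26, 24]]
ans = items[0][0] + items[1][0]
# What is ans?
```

Trace (tracking ans):
items = [[4, 5, 5], [40, 26, 24]]  # -> items = [[4, 5, 5], [40, 26, 24]]
ans = items[0][0] + items[1][0]  # -> ans = 44

Answer: 44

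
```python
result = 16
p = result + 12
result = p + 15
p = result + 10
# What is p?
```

Answer: 53

Derivation:
Trace (tracking p):
result = 16  # -> result = 16
p = result + 12  # -> p = 28
result = p + 15  # -> result = 43
p = result + 10  # -> p = 53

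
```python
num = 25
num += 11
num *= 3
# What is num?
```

Answer: 108

Derivation:
Trace (tracking num):
num = 25  # -> num = 25
num += 11  # -> num = 36
num *= 3  # -> num = 108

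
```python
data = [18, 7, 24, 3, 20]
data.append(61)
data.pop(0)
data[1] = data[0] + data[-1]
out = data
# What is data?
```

Trace (tracking data):
data = [18, 7, 24, 3, 20]  # -> data = [18, 7, 24, 3, 20]
data.append(61)  # -> data = [18, 7, 24, 3, 20, 61]
data.pop(0)  # -> data = [7, 24, 3, 20, 61]
data[1] = data[0] + data[-1]  # -> data = [7, 68, 3, 20, 61]
out = data  # -> out = [7, 68, 3, 20, 61]

Answer: [7, 68, 3, 20, 61]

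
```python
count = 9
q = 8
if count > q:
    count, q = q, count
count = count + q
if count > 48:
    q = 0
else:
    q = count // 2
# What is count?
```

Trace (tracking count):
count = 9  # -> count = 9
q = 8  # -> q = 8
if count > q:  # condition is True
    count, q = (q, count)  # -> count = 8, q = 9
count = count + q  # -> count = 17
if count > 48:  # condition is False
else:
    q = count // 2  # -> q = 8

Answer: 17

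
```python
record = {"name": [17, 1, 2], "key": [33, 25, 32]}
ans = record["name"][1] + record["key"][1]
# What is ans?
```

Answer: 26

Derivation:
Trace (tracking ans):
record = {'name': [17, 1, 2], 'key': [33, 25, 32]}  # -> record = {'name': [17, 1, 2], 'key': [33, 25, 32]}
ans = record['name'][1] + record['key'][1]  # -> ans = 26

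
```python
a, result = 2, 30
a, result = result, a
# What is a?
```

Trace (tracking a):
a, result = (2, 30)  # -> a = 2, result = 30
a, result = (result, a)  # -> a = 30, result = 2

Answer: 30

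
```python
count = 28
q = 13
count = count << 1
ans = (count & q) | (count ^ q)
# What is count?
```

Trace (tracking count):
count = 28  # -> count = 28
q = 13  # -> q = 13
count = count << 1  # -> count = 56
ans = count & q | count ^ q  # -> ans = 61

Answer: 56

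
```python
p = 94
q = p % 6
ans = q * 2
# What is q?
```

Trace (tracking q):
p = 94  # -> p = 94
q = p % 6  # -> q = 4
ans = q * 2  # -> ans = 8

Answer: 4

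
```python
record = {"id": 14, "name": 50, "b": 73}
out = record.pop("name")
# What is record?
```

Trace (tracking record):
record = {'id': 14, 'name': 50, 'b': 73}  # -> record = {'id': 14, 'name': 50, 'b': 73}
out = record.pop('name')  # -> out = 50

Answer: {'id': 14, 'b': 73}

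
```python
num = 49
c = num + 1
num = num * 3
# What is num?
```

Trace (tracking num):
num = 49  # -> num = 49
c = num + 1  # -> c = 50
num = num * 3  # -> num = 147

Answer: 147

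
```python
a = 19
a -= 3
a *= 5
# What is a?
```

Trace (tracking a):
a = 19  # -> a = 19
a -= 3  # -> a = 16
a *= 5  # -> a = 80

Answer: 80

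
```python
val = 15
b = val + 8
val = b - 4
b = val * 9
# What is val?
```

Trace (tracking val):
val = 15  # -> val = 15
b = val + 8  # -> b = 23
val = b - 4  # -> val = 19
b = val * 9  # -> b = 171

Answer: 19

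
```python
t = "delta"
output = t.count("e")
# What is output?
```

Answer: 1

Derivation:
Trace (tracking output):
t = 'delta'  # -> t = 'delta'
output = t.count('e')  # -> output = 1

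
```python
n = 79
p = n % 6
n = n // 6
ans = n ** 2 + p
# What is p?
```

Answer: 1

Derivation:
Trace (tracking p):
n = 79  # -> n = 79
p = n % 6  # -> p = 1
n = n // 6  # -> n = 13
ans = n ** 2 + p  # -> ans = 170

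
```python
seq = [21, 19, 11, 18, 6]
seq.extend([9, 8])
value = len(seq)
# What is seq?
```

Trace (tracking seq):
seq = [21, 19, 11, 18, 6]  # -> seq = [21, 19, 11, 18, 6]
seq.extend([9, 8])  # -> seq = [21, 19, 11, 18, 6, 9, 8]
value = len(seq)  # -> value = 7

Answer: [21, 19, 11, 18, 6, 9, 8]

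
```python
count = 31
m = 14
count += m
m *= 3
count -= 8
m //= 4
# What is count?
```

Answer: 37

Derivation:
Trace (tracking count):
count = 31  # -> count = 31
m = 14  # -> m = 14
count += m  # -> count = 45
m *= 3  # -> m = 42
count -= 8  # -> count = 37
m //= 4  # -> m = 10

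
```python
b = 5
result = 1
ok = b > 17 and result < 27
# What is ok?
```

Trace (tracking ok):
b = 5  # -> b = 5
result = 1  # -> result = 1
ok = b > 17 and result < 27  # -> ok = False

Answer: False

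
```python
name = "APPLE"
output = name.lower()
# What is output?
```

Trace (tracking output):
name = 'APPLE'  # -> name = 'APPLE'
output = name.lower()  # -> output = 'apple'

Answer: 'apple'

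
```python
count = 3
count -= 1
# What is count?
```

Answer: 2

Derivation:
Trace (tracking count):
count = 3  # -> count = 3
count -= 1  # -> count = 2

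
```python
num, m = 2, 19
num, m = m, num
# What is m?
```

Trace (tracking m):
num, m = (2, 19)  # -> num = 2, m = 19
num, m = (m, num)  # -> num = 19, m = 2

Answer: 2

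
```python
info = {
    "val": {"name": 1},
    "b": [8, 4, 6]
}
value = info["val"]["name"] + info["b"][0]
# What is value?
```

Answer: 9

Derivation:
Trace (tracking value):
info = {'val': {'name': 1}, 'b': [8, 4, 6]}  # -> info = {'val': {'name': 1}, 'b': [8, 4, 6]}
value = info['val']['name'] + info['b'][0]  # -> value = 9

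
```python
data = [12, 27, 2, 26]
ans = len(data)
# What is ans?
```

Answer: 4

Derivation:
Trace (tracking ans):
data = [12, 27, 2, 26]  # -> data = [12, 27, 2, 26]
ans = len(data)  # -> ans = 4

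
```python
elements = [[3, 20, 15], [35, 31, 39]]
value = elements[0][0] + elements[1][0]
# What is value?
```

Trace (tracking value):
elements = [[3, 20, 15], [35, 31, 39]]  # -> elements = [[3, 20, 15], [35, 31, 39]]
value = elements[0][0] + elements[1][0]  # -> value = 38

Answer: 38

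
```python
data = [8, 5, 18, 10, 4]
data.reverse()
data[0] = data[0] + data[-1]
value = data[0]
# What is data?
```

Trace (tracking data):
data = [8, 5, 18, 10, 4]  # -> data = [8, 5, 18, 10, 4]
data.reverse()  # -> data = [4, 10, 18, 5, 8]
data[0] = data[0] + data[-1]  # -> data = [12, 10, 18, 5, 8]
value = data[0]  # -> value = 12

Answer: [12, 10, 18, 5, 8]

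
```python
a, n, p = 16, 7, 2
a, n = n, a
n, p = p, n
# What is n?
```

Trace (tracking n):
a, n, p = (16, 7, 2)  # -> a = 16, n = 7, p = 2
a, n = (n, a)  # -> a = 7, n = 16
n, p = (p, n)  # -> n = 2, p = 16

Answer: 2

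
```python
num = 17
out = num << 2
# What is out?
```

Answer: 68

Derivation:
Trace (tracking out):
num = 17  # -> num = 17
out = num << 2  # -> out = 68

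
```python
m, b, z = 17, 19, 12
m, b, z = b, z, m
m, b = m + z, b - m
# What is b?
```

Answer: -7

Derivation:
Trace (tracking b):
m, b, z = (17, 19, 12)  # -> m = 17, b = 19, z = 12
m, b, z = (b, z, m)  # -> m = 19, b = 12, z = 17
m, b = (m + z, b - m)  # -> m = 36, b = -7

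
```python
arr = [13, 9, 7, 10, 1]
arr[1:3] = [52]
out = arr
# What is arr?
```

Trace (tracking arr):
arr = [13, 9, 7, 10, 1]  # -> arr = [13, 9, 7, 10, 1]
arr[1:3] = [52]  # -> arr = [13, 52, 10, 1]
out = arr  # -> out = [13, 52, 10, 1]

Answer: [13, 52, 10, 1]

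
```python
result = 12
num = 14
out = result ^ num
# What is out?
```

Trace (tracking out):
result = 12  # -> result = 12
num = 14  # -> num = 14
out = result ^ num  # -> out = 2

Answer: 2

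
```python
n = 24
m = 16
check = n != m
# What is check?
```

Trace (tracking check):
n = 24  # -> n = 24
m = 16  # -> m = 16
check = n != m  # -> check = True

Answer: True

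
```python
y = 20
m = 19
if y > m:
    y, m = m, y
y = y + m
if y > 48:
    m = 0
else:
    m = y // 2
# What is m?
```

Trace (tracking m):
y = 20  # -> y = 20
m = 19  # -> m = 19
if y > m:  # condition is True
    y, m = (m, y)  # -> y = 19, m = 20
y = y + m  # -> y = 39
if y > 48:  # condition is False
else:
    m = y // 2  # -> m = 19

Answer: 19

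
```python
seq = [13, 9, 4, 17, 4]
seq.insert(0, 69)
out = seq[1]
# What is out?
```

Trace (tracking out):
seq = [13, 9, 4, 17, 4]  # -> seq = [13, 9, 4, 17, 4]
seq.insert(0, 69)  # -> seq = [69, 13, 9, 4, 17, 4]
out = seq[1]  # -> out = 13

Answer: 13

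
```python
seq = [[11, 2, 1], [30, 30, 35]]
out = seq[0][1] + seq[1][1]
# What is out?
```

Trace (tracking out):
seq = [[11, 2, 1], [30, 30, 35]]  # -> seq = [[11, 2, 1], [30, 30, 35]]
out = seq[0][1] + seq[1][1]  # -> out = 32

Answer: 32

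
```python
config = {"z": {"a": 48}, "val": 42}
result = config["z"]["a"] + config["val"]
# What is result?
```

Answer: 90

Derivation:
Trace (tracking result):
config = {'z': {'a': 48}, 'val': 42}  # -> config = {'z': {'a': 48}, 'val': 42}
result = config['z']['a'] + config['val']  # -> result = 90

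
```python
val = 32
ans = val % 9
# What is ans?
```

Answer: 5

Derivation:
Trace (tracking ans):
val = 32  # -> val = 32
ans = val % 9  # -> ans = 5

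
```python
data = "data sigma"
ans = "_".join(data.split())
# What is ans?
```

Answer: 'data_sigma'

Derivation:
Trace (tracking ans):
data = 'data sigma'  # -> data = 'data sigma'
ans = '_'.join(data.split())  # -> ans = 'data_sigma'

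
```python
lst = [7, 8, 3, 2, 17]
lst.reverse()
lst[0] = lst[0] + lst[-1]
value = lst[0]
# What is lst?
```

Answer: [24, 2, 3, 8, 7]

Derivation:
Trace (tracking lst):
lst = [7, 8, 3, 2, 17]  # -> lst = [7, 8, 3, 2, 17]
lst.reverse()  # -> lst = [17, 2, 3, 8, 7]
lst[0] = lst[0] + lst[-1]  # -> lst = [24, 2, 3, 8, 7]
value = lst[0]  # -> value = 24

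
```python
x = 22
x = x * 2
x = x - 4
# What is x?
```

Trace (tracking x):
x = 22  # -> x = 22
x = x * 2  # -> x = 44
x = x - 4  # -> x = 40

Answer: 40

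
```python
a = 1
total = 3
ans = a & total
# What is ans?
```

Answer: 1

Derivation:
Trace (tracking ans):
a = 1  # -> a = 1
total = 3  # -> total = 3
ans = a & total  # -> ans = 1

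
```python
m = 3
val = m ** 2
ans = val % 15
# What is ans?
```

Trace (tracking ans):
m = 3  # -> m = 3
val = m ** 2  # -> val = 9
ans = val % 15  # -> ans = 9

Answer: 9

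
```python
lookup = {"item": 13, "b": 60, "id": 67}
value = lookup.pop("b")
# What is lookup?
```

Trace (tracking lookup):
lookup = {'item': 13, 'b': 60, 'id': 67}  # -> lookup = {'item': 13, 'b': 60, 'id': 67}
value = lookup.pop('b')  # -> value = 60

Answer: {'item': 13, 'id': 67}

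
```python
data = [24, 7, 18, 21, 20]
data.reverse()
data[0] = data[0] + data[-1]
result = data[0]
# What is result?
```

Answer: 44

Derivation:
Trace (tracking result):
data = [24, 7, 18, 21, 20]  # -> data = [24, 7, 18, 21, 20]
data.reverse()  # -> data = [20, 21, 18, 7, 24]
data[0] = data[0] + data[-1]  # -> data = [44, 21, 18, 7, 24]
result = data[0]  # -> result = 44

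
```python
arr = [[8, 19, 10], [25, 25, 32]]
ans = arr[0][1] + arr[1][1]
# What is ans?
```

Trace (tracking ans):
arr = [[8, 19, 10], [25, 25, 32]]  # -> arr = [[8, 19, 10], [25, 25, 32]]
ans = arr[0][1] + arr[1][1]  # -> ans = 44

Answer: 44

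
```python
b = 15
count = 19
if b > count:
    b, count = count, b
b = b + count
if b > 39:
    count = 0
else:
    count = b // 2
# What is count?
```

Answer: 17

Derivation:
Trace (tracking count):
b = 15  # -> b = 15
count = 19  # -> count = 19
if b > count:  # condition is False
b = b + count  # -> b = 34
if b > 39:  # condition is False
else:
    count = b // 2  # -> count = 17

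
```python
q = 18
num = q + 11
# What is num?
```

Trace (tracking num):
q = 18  # -> q = 18
num = q + 11  # -> num = 29

Answer: 29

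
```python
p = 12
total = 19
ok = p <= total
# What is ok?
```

Trace (tracking ok):
p = 12  # -> p = 12
total = 19  # -> total = 19
ok = p <= total  # -> ok = True

Answer: True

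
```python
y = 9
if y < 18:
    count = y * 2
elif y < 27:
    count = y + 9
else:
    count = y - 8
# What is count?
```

Answer: 18

Derivation:
Trace (tracking count):
y = 9  # -> y = 9
if y < 18:  # condition is True
    count = y * 2  # -> count = 18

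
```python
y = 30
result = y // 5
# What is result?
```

Trace (tracking result):
y = 30  # -> y = 30
result = y // 5  # -> result = 6

Answer: 6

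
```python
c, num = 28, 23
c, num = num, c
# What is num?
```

Answer: 28

Derivation:
Trace (tracking num):
c, num = (28, 23)  # -> c = 28, num = 23
c, num = (num, c)  # -> c = 23, num = 28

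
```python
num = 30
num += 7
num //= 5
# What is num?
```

Trace (tracking num):
num = 30  # -> num = 30
num += 7  # -> num = 37
num //= 5  # -> num = 7

Answer: 7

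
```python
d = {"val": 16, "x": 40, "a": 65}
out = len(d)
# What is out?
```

Trace (tracking out):
d = {'val': 16, 'x': 40, 'a': 65}  # -> d = {'val': 16, 'x': 40, 'a': 65}
out = len(d)  # -> out = 3

Answer: 3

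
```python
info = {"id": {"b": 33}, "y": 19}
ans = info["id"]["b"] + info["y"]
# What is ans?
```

Trace (tracking ans):
info = {'id': {'b': 33}, 'y': 19}  # -> info = {'id': {'b': 33}, 'y': 19}
ans = info['id']['b'] + info['y']  # -> ans = 52

Answer: 52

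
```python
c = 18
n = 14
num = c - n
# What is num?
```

Answer: 4

Derivation:
Trace (tracking num):
c = 18  # -> c = 18
n = 14  # -> n = 14
num = c - n  # -> num = 4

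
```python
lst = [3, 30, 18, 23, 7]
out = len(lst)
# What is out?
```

Answer: 5

Derivation:
Trace (tracking out):
lst = [3, 30, 18, 23, 7]  # -> lst = [3, 30, 18, 23, 7]
out = len(lst)  # -> out = 5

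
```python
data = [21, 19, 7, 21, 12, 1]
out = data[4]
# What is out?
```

Trace (tracking out):
data = [21, 19, 7, 21, 12, 1]  # -> data = [21, 19, 7, 21, 12, 1]
out = data[4]  # -> out = 12

Answer: 12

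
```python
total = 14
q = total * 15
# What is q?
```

Trace (tracking q):
total = 14  # -> total = 14
q = total * 15  # -> q = 210

Answer: 210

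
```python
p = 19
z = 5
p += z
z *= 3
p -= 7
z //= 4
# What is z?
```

Answer: 3

Derivation:
Trace (tracking z):
p = 19  # -> p = 19
z = 5  # -> z = 5
p += z  # -> p = 24
z *= 3  # -> z = 15
p -= 7  # -> p = 17
z //= 4  # -> z = 3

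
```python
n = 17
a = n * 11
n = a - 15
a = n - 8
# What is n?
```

Answer: 172

Derivation:
Trace (tracking n):
n = 17  # -> n = 17
a = n * 11  # -> a = 187
n = a - 15  # -> n = 172
a = n - 8  # -> a = 164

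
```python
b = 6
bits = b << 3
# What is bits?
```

Answer: 48

Derivation:
Trace (tracking bits):
b = 6  # -> b = 6
bits = b << 3  # -> bits = 48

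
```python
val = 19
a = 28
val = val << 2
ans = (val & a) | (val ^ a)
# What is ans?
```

Answer: 92

Derivation:
Trace (tracking ans):
val = 19  # -> val = 19
a = 28  # -> a = 28
val = val << 2  # -> val = 76
ans = val & a | val ^ a  # -> ans = 92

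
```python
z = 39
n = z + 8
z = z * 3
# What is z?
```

Trace (tracking z):
z = 39  # -> z = 39
n = z + 8  # -> n = 47
z = z * 3  # -> z = 117

Answer: 117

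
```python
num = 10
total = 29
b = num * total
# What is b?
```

Answer: 290

Derivation:
Trace (tracking b):
num = 10  # -> num = 10
total = 29  # -> total = 29
b = num * total  # -> b = 290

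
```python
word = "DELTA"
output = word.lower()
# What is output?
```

Trace (tracking output):
word = 'DELTA'  # -> word = 'DELTA'
output = word.lower()  # -> output = 'delta'

Answer: 'delta'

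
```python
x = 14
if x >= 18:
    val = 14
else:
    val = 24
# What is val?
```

Answer: 24

Derivation:
Trace (tracking val):
x = 14  # -> x = 14
if x >= 18:  # condition is False
else:
    val = 24  # -> val = 24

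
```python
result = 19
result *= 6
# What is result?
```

Answer: 114

Derivation:
Trace (tracking result):
result = 19  # -> result = 19
result *= 6  # -> result = 114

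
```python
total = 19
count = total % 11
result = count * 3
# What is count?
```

Answer: 8

Derivation:
Trace (tracking count):
total = 19  # -> total = 19
count = total % 11  # -> count = 8
result = count * 3  # -> result = 24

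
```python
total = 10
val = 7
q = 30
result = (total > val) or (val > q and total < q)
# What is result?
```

Answer: True

Derivation:
Trace (tracking result):
total = 10  # -> total = 10
val = 7  # -> val = 7
q = 30  # -> q = 30
result = total > val or (val > q and total < q)  # -> result = True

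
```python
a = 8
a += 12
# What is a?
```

Answer: 20

Derivation:
Trace (tracking a):
a = 8  # -> a = 8
a += 12  # -> a = 20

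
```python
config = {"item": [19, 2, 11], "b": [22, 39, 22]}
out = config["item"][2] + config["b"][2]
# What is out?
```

Answer: 33

Derivation:
Trace (tracking out):
config = {'item': [19, 2, 11], 'b': [22, 39, 22]}  # -> config = {'item': [19, 2, 11], 'b': [22, 39, 22]}
out = config['item'][2] + config['b'][2]  # -> out = 33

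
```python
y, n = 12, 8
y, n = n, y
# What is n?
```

Answer: 12

Derivation:
Trace (tracking n):
y, n = (12, 8)  # -> y = 12, n = 8
y, n = (n, y)  # -> y = 8, n = 12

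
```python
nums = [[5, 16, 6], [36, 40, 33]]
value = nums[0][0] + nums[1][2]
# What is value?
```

Trace (tracking value):
nums = [[5, 16, 6], [36, 40, 33]]  # -> nums = [[5, 16, 6], [36, 40, 33]]
value = nums[0][0] + nums[1][2]  # -> value = 38

Answer: 38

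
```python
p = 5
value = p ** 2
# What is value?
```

Trace (tracking value):
p = 5  # -> p = 5
value = p ** 2  # -> value = 25

Answer: 25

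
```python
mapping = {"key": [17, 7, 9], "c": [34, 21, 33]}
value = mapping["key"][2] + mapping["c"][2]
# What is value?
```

Answer: 42

Derivation:
Trace (tracking value):
mapping = {'key': [17, 7, 9], 'c': [34, 21, 33]}  # -> mapping = {'key': [17, 7, 9], 'c': [34, 21, 33]}
value = mapping['key'][2] + mapping['c'][2]  # -> value = 42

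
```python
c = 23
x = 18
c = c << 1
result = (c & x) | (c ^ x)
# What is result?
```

Answer: 62

Derivation:
Trace (tracking result):
c = 23  # -> c = 23
x = 18  # -> x = 18
c = c << 1  # -> c = 46
result = c & x | c ^ x  # -> result = 62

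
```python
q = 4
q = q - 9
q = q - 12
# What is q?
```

Trace (tracking q):
q = 4  # -> q = 4
q = q - 9  # -> q = -5
q = q - 12  # -> q = -17

Answer: -17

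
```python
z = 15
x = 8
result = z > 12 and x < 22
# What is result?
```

Trace (tracking result):
z = 15  # -> z = 15
x = 8  # -> x = 8
result = z > 12 and x < 22  # -> result = True

Answer: True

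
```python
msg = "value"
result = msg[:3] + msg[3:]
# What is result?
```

Answer: 'value'

Derivation:
Trace (tracking result):
msg = 'value'  # -> msg = 'value'
result = msg[:3] + msg[3:]  # -> result = 'value'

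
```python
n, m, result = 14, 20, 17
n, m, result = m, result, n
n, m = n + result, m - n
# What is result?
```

Answer: 14

Derivation:
Trace (tracking result):
n, m, result = (14, 20, 17)  # -> n = 14, m = 20, result = 17
n, m, result = (m, result, n)  # -> n = 20, m = 17, result = 14
n, m = (n + result, m - n)  # -> n = 34, m = -3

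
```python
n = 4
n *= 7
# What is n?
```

Answer: 28

Derivation:
Trace (tracking n):
n = 4  # -> n = 4
n *= 7  # -> n = 28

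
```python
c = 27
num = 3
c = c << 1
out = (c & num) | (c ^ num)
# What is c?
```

Answer: 54

Derivation:
Trace (tracking c):
c = 27  # -> c = 27
num = 3  # -> num = 3
c = c << 1  # -> c = 54
out = c & num | c ^ num  # -> out = 55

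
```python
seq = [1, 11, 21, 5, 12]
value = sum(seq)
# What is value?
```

Trace (tracking value):
seq = [1, 11, 21, 5, 12]  # -> seq = [1, 11, 21, 5, 12]
value = sum(seq)  # -> value = 50

Answer: 50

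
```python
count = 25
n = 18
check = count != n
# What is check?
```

Answer: True

Derivation:
Trace (tracking check):
count = 25  # -> count = 25
n = 18  # -> n = 18
check = count != n  # -> check = True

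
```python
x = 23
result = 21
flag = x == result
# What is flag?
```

Trace (tracking flag):
x = 23  # -> x = 23
result = 21  # -> result = 21
flag = x == result  # -> flag = False

Answer: False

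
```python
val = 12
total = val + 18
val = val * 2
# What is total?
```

Answer: 30

Derivation:
Trace (tracking total):
val = 12  # -> val = 12
total = val + 18  # -> total = 30
val = val * 2  # -> val = 24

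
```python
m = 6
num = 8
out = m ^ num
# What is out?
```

Trace (tracking out):
m = 6  # -> m = 6
num = 8  # -> num = 8
out = m ^ num  # -> out = 14

Answer: 14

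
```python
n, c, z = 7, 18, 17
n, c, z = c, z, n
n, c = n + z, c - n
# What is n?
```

Trace (tracking n):
n, c, z = (7, 18, 17)  # -> n = 7, c = 18, z = 17
n, c, z = (c, z, n)  # -> n = 18, c = 17, z = 7
n, c = (n + z, c - n)  # -> n = 25, c = -1

Answer: 25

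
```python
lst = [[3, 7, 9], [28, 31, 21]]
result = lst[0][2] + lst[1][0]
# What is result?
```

Answer: 37

Derivation:
Trace (tracking result):
lst = [[3, 7, 9], [28, 31, 21]]  # -> lst = [[3, 7, 9], [28, 31, 21]]
result = lst[0][2] + lst[1][0]  # -> result = 37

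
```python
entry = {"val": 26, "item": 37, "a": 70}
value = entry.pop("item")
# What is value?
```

Answer: 37

Derivation:
Trace (tracking value):
entry = {'val': 26, 'item': 37, 'a': 70}  # -> entry = {'val': 26, 'item': 37, 'a': 70}
value = entry.pop('item')  # -> value = 37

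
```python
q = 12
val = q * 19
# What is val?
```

Answer: 228

Derivation:
Trace (tracking val):
q = 12  # -> q = 12
val = q * 19  # -> val = 228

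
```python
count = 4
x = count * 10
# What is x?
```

Answer: 40

Derivation:
Trace (tracking x):
count = 4  # -> count = 4
x = count * 10  # -> x = 40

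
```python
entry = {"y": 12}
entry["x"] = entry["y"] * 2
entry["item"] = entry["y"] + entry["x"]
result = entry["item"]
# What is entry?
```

Trace (tracking entry):
entry = {'y': 12}  # -> entry = {'y': 12}
entry['x'] = entry['y'] * 2  # -> entry = {'y': 12, 'x': 24}
entry['item'] = entry['y'] + entry['x']  # -> entry = {'y': 12, 'x': 24, 'item': 36}
result = entry['item']  # -> result = 36

Answer: {'y': 12, 'x': 24, 'item': 36}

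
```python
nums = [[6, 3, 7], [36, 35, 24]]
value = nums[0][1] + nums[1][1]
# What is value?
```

Trace (tracking value):
nums = [[6, 3, 7], [36, 35, 24]]  # -> nums = [[6, 3, 7], [36, 35, 24]]
value = nums[0][1] + nums[1][1]  # -> value = 38

Answer: 38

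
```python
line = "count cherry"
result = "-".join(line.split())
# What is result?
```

Answer: 'count-cherry'

Derivation:
Trace (tracking result):
line = 'count cherry'  # -> line = 'count cherry'
result = '-'.join(line.split())  # -> result = 'count-cherry'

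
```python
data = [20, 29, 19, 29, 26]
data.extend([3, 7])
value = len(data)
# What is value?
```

Answer: 7

Derivation:
Trace (tracking value):
data = [20, 29, 19, 29, 26]  # -> data = [20, 29, 19, 29, 26]
data.extend([3, 7])  # -> data = [20, 29, 19, 29, 26, 3, 7]
value = len(data)  # -> value = 7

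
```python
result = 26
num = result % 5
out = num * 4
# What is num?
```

Answer: 1

Derivation:
Trace (tracking num):
result = 26  # -> result = 26
num = result % 5  # -> num = 1
out = num * 4  # -> out = 4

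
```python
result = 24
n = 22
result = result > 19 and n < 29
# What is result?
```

Answer: True

Derivation:
Trace (tracking result):
result = 24  # -> result = 24
n = 22  # -> n = 22
result = result > 19 and n < 29  # -> result = True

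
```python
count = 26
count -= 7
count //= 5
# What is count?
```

Trace (tracking count):
count = 26  # -> count = 26
count -= 7  # -> count = 19
count //= 5  # -> count = 3

Answer: 3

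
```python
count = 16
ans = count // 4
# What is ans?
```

Answer: 4

Derivation:
Trace (tracking ans):
count = 16  # -> count = 16
ans = count // 4  # -> ans = 4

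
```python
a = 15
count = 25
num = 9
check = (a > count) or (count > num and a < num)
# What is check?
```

Trace (tracking check):
a = 15  # -> a = 15
count = 25  # -> count = 25
num = 9  # -> num = 9
check = a > count or (count > num and a < num)  # -> check = False

Answer: False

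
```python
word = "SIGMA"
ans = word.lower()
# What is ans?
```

Trace (tracking ans):
word = 'SIGMA'  # -> word = 'SIGMA'
ans = word.lower()  # -> ans = 'sigma'

Answer: 'sigma'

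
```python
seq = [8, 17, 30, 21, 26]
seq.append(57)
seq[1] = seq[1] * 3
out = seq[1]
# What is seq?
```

Trace (tracking seq):
seq = [8, 17, 30, 21, 26]  # -> seq = [8, 17, 30, 21, 26]
seq.append(57)  # -> seq = [8, 17, 30, 21, 26, 57]
seq[1] = seq[1] * 3  # -> seq = [8, 51, 30, 21, 26, 57]
out = seq[1]  # -> out = 51

Answer: [8, 51, 30, 21, 26, 57]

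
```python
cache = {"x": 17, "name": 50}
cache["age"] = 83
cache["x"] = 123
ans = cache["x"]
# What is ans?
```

Answer: 123

Derivation:
Trace (tracking ans):
cache = {'x': 17, 'name': 50}  # -> cache = {'x': 17, 'name': 50}
cache['age'] = 83  # -> cache = {'x': 17, 'name': 50, 'age': 83}
cache['x'] = 123  # -> cache = {'x': 123, 'name': 50, 'age': 83}
ans = cache['x']  # -> ans = 123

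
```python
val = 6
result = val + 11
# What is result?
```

Trace (tracking result):
val = 6  # -> val = 6
result = val + 11  # -> result = 17

Answer: 17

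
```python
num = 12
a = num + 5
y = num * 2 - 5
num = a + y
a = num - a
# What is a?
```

Answer: 19

Derivation:
Trace (tracking a):
num = 12  # -> num = 12
a = num + 5  # -> a = 17
y = num * 2 - 5  # -> y = 19
num = a + y  # -> num = 36
a = num - a  # -> a = 19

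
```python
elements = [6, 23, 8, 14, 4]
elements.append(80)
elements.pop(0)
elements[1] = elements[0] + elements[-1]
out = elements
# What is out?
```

Answer: [23, 103, 14, 4, 80]

Derivation:
Trace (tracking out):
elements = [6, 23, 8, 14, 4]  # -> elements = [6, 23, 8, 14, 4]
elements.append(80)  # -> elements = [6, 23, 8, 14, 4, 80]
elements.pop(0)  # -> elements = [23, 8, 14, 4, 80]
elements[1] = elements[0] + elements[-1]  # -> elements = [23, 103, 14, 4, 80]
out = elements  # -> out = [23, 103, 14, 4, 80]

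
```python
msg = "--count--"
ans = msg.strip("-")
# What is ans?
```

Trace (tracking ans):
msg = '--count--'  # -> msg = '--count--'
ans = msg.strip('-')  # -> ans = 'count'

Answer: 'count'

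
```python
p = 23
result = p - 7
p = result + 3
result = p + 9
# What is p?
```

Trace (tracking p):
p = 23  # -> p = 23
result = p - 7  # -> result = 16
p = result + 3  # -> p = 19
result = p + 9  # -> result = 28

Answer: 19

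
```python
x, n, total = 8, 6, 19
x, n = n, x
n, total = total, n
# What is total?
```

Answer: 8

Derivation:
Trace (tracking total):
x, n, total = (8, 6, 19)  # -> x = 8, n = 6, total = 19
x, n = (n, x)  # -> x = 6, n = 8
n, total = (total, n)  # -> n = 19, total = 8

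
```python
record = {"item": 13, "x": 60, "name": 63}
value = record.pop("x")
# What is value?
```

Trace (tracking value):
record = {'item': 13, 'x': 60, 'name': 63}  # -> record = {'item': 13, 'x': 60, 'name': 63}
value = record.pop('x')  # -> value = 60

Answer: 60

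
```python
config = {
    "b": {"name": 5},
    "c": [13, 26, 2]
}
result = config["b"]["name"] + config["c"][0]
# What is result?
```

Answer: 18

Derivation:
Trace (tracking result):
config = {'b': {'name': 5}, 'c': [13, 26, 2]}  # -> config = {'b': {'name': 5}, 'c': [13, 26, 2]}
result = config['b']['name'] + config['c'][0]  # -> result = 18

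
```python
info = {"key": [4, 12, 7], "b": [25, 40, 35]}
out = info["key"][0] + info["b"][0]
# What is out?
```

Trace (tracking out):
info = {'key': [4, 12, 7], 'b': [25, 40, 35]}  # -> info = {'key': [4, 12, 7], 'b': [25, 40, 35]}
out = info['key'][0] + info['b'][0]  # -> out = 29

Answer: 29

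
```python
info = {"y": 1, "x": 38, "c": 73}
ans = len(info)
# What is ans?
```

Answer: 3

Derivation:
Trace (tracking ans):
info = {'y': 1, 'x': 38, 'c': 73}  # -> info = {'y': 1, 'x': 38, 'c': 73}
ans = len(info)  # -> ans = 3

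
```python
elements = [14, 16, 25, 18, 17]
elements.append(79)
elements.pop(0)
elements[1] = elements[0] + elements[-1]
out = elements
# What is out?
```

Trace (tracking out):
elements = [14, 16, 25, 18, 17]  # -> elements = [14, 16, 25, 18, 17]
elements.append(79)  # -> elements = [14, 16, 25, 18, 17, 79]
elements.pop(0)  # -> elements = [16, 25, 18, 17, 79]
elements[1] = elements[0] + elements[-1]  # -> elements = [16, 95, 18, 17, 79]
out = elements  # -> out = [16, 95, 18, 17, 79]

Answer: [16, 95, 18, 17, 79]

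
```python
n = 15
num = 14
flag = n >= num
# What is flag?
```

Answer: True

Derivation:
Trace (tracking flag):
n = 15  # -> n = 15
num = 14  # -> num = 14
flag = n >= num  # -> flag = True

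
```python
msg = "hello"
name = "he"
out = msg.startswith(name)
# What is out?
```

Trace (tracking out):
msg = 'hello'  # -> msg = 'hello'
name = 'he'  # -> name = 'he'
out = msg.startswith(name)  # -> out = True

Answer: True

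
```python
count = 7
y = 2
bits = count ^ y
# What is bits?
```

Answer: 5

Derivation:
Trace (tracking bits):
count = 7  # -> count = 7
y = 2  # -> y = 2
bits = count ^ y  # -> bits = 5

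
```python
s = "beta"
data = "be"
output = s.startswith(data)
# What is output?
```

Answer: True

Derivation:
Trace (tracking output):
s = 'beta'  # -> s = 'beta'
data = 'be'  # -> data = 'be'
output = s.startswith(data)  # -> output = True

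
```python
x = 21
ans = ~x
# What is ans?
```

Answer: -22

Derivation:
Trace (tracking ans):
x = 21  # -> x = 21
ans = ~x  # -> ans = -22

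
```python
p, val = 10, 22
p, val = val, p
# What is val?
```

Answer: 10

Derivation:
Trace (tracking val):
p, val = (10, 22)  # -> p = 10, val = 22
p, val = (val, p)  # -> p = 22, val = 10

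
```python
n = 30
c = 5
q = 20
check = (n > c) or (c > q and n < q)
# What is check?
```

Answer: True

Derivation:
Trace (tracking check):
n = 30  # -> n = 30
c = 5  # -> c = 5
q = 20  # -> q = 20
check = n > c or (c > q and n < q)  # -> check = True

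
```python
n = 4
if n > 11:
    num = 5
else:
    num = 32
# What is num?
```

Answer: 32

Derivation:
Trace (tracking num):
n = 4  # -> n = 4
if n > 11:  # condition is False
else:
    num = 32  # -> num = 32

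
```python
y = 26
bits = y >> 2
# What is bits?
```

Answer: 6

Derivation:
Trace (tracking bits):
y = 26  # -> y = 26
bits = y >> 2  # -> bits = 6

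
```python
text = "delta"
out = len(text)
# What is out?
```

Answer: 5

Derivation:
Trace (tracking out):
text = 'delta'  # -> text = 'delta'
out = len(text)  # -> out = 5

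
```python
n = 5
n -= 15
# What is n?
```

Answer: -10

Derivation:
Trace (tracking n):
n = 5  # -> n = 5
n -= 15  # -> n = -10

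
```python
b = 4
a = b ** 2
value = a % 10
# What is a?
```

Answer: 16

Derivation:
Trace (tracking a):
b = 4  # -> b = 4
a = b ** 2  # -> a = 16
value = a % 10  # -> value = 6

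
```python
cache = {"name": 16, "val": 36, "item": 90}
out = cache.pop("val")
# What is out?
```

Answer: 36

Derivation:
Trace (tracking out):
cache = {'name': 16, 'val': 36, 'item': 90}  # -> cache = {'name': 16, 'val': 36, 'item': 90}
out = cache.pop('val')  # -> out = 36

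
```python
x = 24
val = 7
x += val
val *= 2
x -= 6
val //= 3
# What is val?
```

Trace (tracking val):
x = 24  # -> x = 24
val = 7  # -> val = 7
x += val  # -> x = 31
val *= 2  # -> val = 14
x -= 6  # -> x = 25
val //= 3  # -> val = 4

Answer: 4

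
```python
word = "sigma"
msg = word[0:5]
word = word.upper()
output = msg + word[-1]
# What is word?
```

Trace (tracking word):
word = 'sigma'  # -> word = 'sigma'
msg = word[0:5]  # -> msg = 'sigma'
word = word.upper()  # -> word = 'SIGMA'
output = msg + word[-1]  # -> output = 'sigmaA'

Answer: 'SIGMA'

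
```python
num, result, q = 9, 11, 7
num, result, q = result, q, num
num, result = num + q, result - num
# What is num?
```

Answer: 20

Derivation:
Trace (tracking num):
num, result, q = (9, 11, 7)  # -> num = 9, result = 11, q = 7
num, result, q = (result, q, num)  # -> num = 11, result = 7, q = 9
num, result = (num + q, result - num)  # -> num = 20, result = -4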